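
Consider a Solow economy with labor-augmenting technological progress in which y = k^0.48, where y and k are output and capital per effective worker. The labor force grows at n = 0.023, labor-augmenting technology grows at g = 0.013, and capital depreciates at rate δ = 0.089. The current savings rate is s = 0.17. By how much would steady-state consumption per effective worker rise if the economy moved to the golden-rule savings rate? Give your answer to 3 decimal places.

Δc ≈ 0.698

Break-even investment rate: n + g + δ = 0.023 + 0.013 + 0.089 = 0.125.
Current steady state (s = 0.17): k* = (0.17/0.125)^(1/0.52) ≈ 1.8064, y* = 1.8064^0.48 ≈ 1.3282, c* = (1−0.17)·1.3282 ≈ 1.1024.
Setting f'(k) = n+g+δ gives 0.48·k^(0.48−1) = 0.125, hence k_gold = (0.48/0.125)^(1/0.52) ≈ 13.2958.
y_gold = 13.2958^0.48 ≈ 3.4624, c_gold = y_gold − 0.125·k_gold ≈ 1.8005.
Gain: Δc = 1.8005 − 1.1024 ≈ 0.6981.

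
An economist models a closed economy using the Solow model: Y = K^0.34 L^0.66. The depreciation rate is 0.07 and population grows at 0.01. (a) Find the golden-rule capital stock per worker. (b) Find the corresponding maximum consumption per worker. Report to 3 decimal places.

(a) k_gold ≈ 8.956; (b) c_gold ≈ 1.391

The effective depreciation rate is n + δ = 0.01 + 0.07 = 0.08.
Maximizing c = f(k) − (n+δ)·k gives f'(k) = n+δ, i.e. 0.34·k^(0.34−1) = 0.08, so k_gold = (0.34/0.08)^(1/0.66) ≈ 8.9558.
y_gold = 8.9558^0.34 ≈ 2.1072; c_gold = y_gold − 0.08·k_gold ≈ 1.3908.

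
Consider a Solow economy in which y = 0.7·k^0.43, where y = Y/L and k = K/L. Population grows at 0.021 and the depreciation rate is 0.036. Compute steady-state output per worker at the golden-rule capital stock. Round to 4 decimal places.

y_gold ≈ 2.4563

n + δ = 0.021 + 0.036 = 0.057.
At the golden rule the marginal product of capital equals n+δ: 0.43·0.7·k^(0.43−1) = 0.057. Solving, k_gold = (0.43·0.7/0.057)^(1/0.57) ≈ 18.5302.
Output: y_gold = 0.7·k_gold^0.43 = 0.7·18.5302^0.43 ≈ 2.4563.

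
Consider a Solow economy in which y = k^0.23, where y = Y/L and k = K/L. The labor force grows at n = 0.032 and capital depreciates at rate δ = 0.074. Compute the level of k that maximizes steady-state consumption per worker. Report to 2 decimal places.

n + δ = 0.032 + 0.074 = 0.106.
At the golden rule the marginal product of capital equals n+δ: 0.23·k^(0.23−1) = 0.106. Solving, k_gold = (0.23/0.106)^(1/0.77) ≈ 2.7347.

k_gold ≈ 2.73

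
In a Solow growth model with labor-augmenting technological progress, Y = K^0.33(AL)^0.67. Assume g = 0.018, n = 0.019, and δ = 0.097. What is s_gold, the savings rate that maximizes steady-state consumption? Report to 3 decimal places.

The effective depreciation rate is n + g + δ = 0.019 + 0.018 + 0.097 = 0.134.
At the golden rule MPK = n+g+δ, and in any Cobb-Douglas steady state s = (n+g+δ)·k/y = MPK·k/y = capital's share 0.33.

s_gold = 0.330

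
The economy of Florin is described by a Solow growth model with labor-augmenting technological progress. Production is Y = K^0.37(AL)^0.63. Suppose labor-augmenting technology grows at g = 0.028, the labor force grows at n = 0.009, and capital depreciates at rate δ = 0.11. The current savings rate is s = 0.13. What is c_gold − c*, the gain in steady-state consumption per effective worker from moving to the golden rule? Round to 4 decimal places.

Δc ≈ 0.2740

Break-even investment rate: n + g + δ = 0.009 + 0.028 + 0.11 = 0.147.
Current steady state (s = 0.13): k* = (0.13/0.147)^(1/0.63) ≈ 0.8228, y* = 0.8228^0.37 ≈ 0.9304, c* = (1−0.13)·0.9304 ≈ 0.8094.
Maximizing c = f(k) − (n+g+δ)·k gives f'(k) = n+g+δ, i.e. 0.37·k^(0.37−1) = 0.147, so k_gold = (0.37/0.147)^(1/0.63) ≈ 4.3284.
y_gold = 4.3284^0.37 ≈ 1.7196, c_gold = y_gold − 0.147·k_gold ≈ 1.0834.
Gain: Δc = 1.0834 − 0.8094 ≈ 0.2740.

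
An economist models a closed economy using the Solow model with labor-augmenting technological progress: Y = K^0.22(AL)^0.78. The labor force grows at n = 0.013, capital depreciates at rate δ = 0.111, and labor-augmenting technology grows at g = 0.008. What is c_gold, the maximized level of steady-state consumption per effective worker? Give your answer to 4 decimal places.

n + g + δ = 0.013 + 0.008 + 0.111 = 0.132.
At the golden rule the marginal product of capital equals n+g+δ: 0.22·k^(0.22−1) = 0.132. Solving, k_gold = (0.22/0.132)^(1/0.78) ≈ 1.9250.
y_gold = 1.9250^0.22 ≈ 1.1550.
c_gold = y_gold − (n+g+δ)·k_gold = 1.1550 − 0.132·1.9250 ≈ 0.9009.

c_gold ≈ 0.9009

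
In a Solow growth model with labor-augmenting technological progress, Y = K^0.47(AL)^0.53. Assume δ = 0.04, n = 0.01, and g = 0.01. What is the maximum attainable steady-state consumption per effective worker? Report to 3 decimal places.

c_gold ≈ 3.289

The effective depreciation rate is n + g + δ = 0.01 + 0.01 + 0.04 = 0.06.
At the golden rule the marginal product of capital equals n+g+δ: 0.47·k^(0.47−1) = 0.06. Solving, k_gold = (0.47/0.06)^(1/0.53) ≈ 48.6062.
y_gold = 48.6062^0.47 ≈ 6.2050.
c_gold = y_gold − (n+g+δ)·k_gold = 6.2050 − 0.06·48.6062 ≈ 3.2887.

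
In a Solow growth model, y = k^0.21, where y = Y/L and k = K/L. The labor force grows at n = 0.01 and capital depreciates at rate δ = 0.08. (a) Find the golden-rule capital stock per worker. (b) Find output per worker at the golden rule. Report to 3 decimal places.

(a) k_gold ≈ 2.923; (b) y_gold ≈ 1.253

Capital per worker breaks even when investment replaces (n + δ)·k; here n + δ = 0.09.
At the golden rule the marginal product of capital equals n+δ: 0.21·k^(0.21−1) = 0.09. Solving, k_gold = (0.21/0.09)^(1/0.79) ≈ 2.9228.
y_gold = 2.9228^0.21 ≈ 1.2526.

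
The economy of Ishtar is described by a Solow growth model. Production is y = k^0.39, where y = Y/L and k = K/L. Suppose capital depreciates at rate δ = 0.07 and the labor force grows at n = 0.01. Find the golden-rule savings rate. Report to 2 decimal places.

Break-even investment rate: n + δ = 0.01 + 0.07 = 0.08.
At the golden rule MPK = n+δ, and in any Cobb-Douglas steady state s = (n+δ)·k/y = MPK·k/y = capital's share 0.39.

s_gold = 0.39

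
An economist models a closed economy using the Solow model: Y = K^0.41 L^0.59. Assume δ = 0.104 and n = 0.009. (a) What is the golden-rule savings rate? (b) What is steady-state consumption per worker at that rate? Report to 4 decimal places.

(a) s_gold = 0.4100; (b) c_gold ≈ 1.4448

Break-even investment rate: n + δ = 0.009 + 0.104 = 0.113.
For Cobb-Douglas, s_gold equals capital's share: s_gold = 0.41.
Setting f'(k) = n+δ gives 0.41·k^(0.41−1) = 0.113, hence k_gold = (0.41/0.113)^(1/0.59) ≈ 8.8849.
y_gold = 8.8849^0.41 ≈ 2.4488; c_gold = (1−0.41)·y_gold ≈ 1.4448.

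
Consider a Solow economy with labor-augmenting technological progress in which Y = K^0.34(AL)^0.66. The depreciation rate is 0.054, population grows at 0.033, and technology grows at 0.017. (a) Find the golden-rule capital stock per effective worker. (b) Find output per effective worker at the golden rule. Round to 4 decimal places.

(a) k_gold ≈ 6.0181; (b) y_gold ≈ 1.8408

The effective depreciation rate is n + g + δ = 0.033 + 0.017 + 0.054 = 0.104.
Golden rule sets MPK = n+g+δ: 0.34·k^(0.34−1) = 0.104, so k_gold = (0.34/0.104)^(1/0.66) ≈ 6.0181.
y_gold = 6.0181^0.34 ≈ 1.8408.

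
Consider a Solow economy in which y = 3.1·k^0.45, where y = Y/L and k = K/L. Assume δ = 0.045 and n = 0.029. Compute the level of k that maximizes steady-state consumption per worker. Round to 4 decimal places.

The effective depreciation rate is n + δ = 0.029 + 0.045 = 0.074.
Maximizing c = f(k) − (n+δ)·k gives f'(k) = n+δ, i.e. 0.45·3.1·k^(0.45−1) = 0.074, so k_gold = (0.45·3.1/0.074)^(1/0.55) ≈ 208.3553.

k_gold ≈ 208.3553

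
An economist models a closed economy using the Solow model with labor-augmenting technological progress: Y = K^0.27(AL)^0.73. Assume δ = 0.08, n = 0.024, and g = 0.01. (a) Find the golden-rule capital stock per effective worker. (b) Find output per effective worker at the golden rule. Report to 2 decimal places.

(a) k_gold ≈ 3.26; (b) y_gold ≈ 1.38

n + g + δ = 0.024 + 0.01 + 0.08 = 0.114.
Maximizing c = f(k) − (n+g+δ)·k gives f'(k) = n+g+δ, i.e. 0.27·k^(0.27−1) = 0.114, so k_gold = (0.27/0.114)^(1/0.73) ≈ 3.2580.
y_gold = 3.2580^0.27 ≈ 1.3756.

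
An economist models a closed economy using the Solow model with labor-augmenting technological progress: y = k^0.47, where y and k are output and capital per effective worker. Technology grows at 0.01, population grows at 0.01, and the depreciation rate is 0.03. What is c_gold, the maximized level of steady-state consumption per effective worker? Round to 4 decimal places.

n + g + δ = 0.01 + 0.01 + 0.03 = 0.05.
Golden rule sets MPK = n+g+δ: 0.47·k^(0.47−1) = 0.05, so k_gold = (0.47/0.05)^(1/0.53) ≈ 68.5631.
y_gold = 68.5631^0.47 ≈ 7.2939.
c_gold = y_gold − (n+g+δ)·k_gold = 7.2939 − 0.05·68.5631 ≈ 3.8658.

c_gold ≈ 3.8658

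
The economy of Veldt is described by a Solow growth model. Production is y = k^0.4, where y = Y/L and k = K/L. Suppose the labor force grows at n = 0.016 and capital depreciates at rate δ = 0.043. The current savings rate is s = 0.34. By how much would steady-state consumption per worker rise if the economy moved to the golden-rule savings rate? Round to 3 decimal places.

The effective depreciation rate is n + δ = 0.016 + 0.043 = 0.059.
Current steady state (s = 0.34): k* = (0.34/0.059)^(1/0.6) ≈ 18.5230, y* = 18.5230^0.4 ≈ 3.2143, c* = (1−0.34)·3.2143 ≈ 2.1214.
Golden rule sets MPK = n+δ: 0.4·k^(0.4−1) = 0.059, so k_gold = (0.4/0.059)^(1/0.6) ≈ 24.2855.
y_gold = 24.2855^0.4 ≈ 3.5821, c_gold = y_gold − 0.059·k_gold ≈ 2.1493.
Gain: Δc = 2.1493 − 2.1214 ≈ 0.0278.

Δc ≈ 0.028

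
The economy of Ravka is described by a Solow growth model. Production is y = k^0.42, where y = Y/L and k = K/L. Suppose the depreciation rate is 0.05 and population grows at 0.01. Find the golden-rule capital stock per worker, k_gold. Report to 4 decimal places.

k_gold ≈ 28.6461

The effective depreciation rate is n + δ = 0.01 + 0.05 = 0.06.
Golden rule sets MPK = n+δ: 0.42·k^(0.42−1) = 0.06, so k_gold = (0.42/0.06)^(1/0.58) ≈ 28.6461.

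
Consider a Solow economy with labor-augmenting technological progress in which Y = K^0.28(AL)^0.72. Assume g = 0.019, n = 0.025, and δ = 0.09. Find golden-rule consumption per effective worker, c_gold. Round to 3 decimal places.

Capital per effective worker breaks even when investment replaces (n + g + δ)·k; here n + g + δ = 0.134.
Maximizing c = f(k) − (n+g+δ)·k gives f'(k) = n+g+δ, i.e. 0.28·k^(0.28−1) = 0.134, so k_gold = (0.28/0.134)^(1/0.72) ≈ 2.7830.
y_gold = 2.7830^0.28 ≈ 1.3319.
c_gold = y_gold − (n+g+δ)·k_gold = 1.3319 − 0.134·2.7830 ≈ 0.9590.

c_gold ≈ 0.959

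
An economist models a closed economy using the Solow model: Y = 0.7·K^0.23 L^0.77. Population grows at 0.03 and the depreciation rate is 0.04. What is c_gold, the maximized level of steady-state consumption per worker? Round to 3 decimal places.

Break-even investment rate: n + δ = 0.03 + 0.04 = 0.07.
Maximizing c = f(k) − (n+δ)·k gives f'(k) = n+δ, i.e. 0.23·0.7·k^(0.23−1) = 0.07, so k_gold = (0.23·0.7/0.07)^(1/0.77) ≈ 2.9497.
y_gold = 0.7·2.9497^0.23 ≈ 0.8977.
c_gold = y_gold − (n+δ)·k_gold = 0.8977 − 0.07·2.9497 ≈ 0.6913.

c_gold ≈ 0.691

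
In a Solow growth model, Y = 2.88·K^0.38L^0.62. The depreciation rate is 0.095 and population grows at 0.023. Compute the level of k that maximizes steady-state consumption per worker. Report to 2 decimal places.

k_gold ≈ 36.32

n + δ = 0.023 + 0.095 = 0.118.
At the golden rule the marginal product of capital equals n+δ: 0.38·2.88·k^(0.38−1) = 0.118. Solving, k_gold = (0.38·2.88/0.118)^(1/0.62) ≈ 36.3205.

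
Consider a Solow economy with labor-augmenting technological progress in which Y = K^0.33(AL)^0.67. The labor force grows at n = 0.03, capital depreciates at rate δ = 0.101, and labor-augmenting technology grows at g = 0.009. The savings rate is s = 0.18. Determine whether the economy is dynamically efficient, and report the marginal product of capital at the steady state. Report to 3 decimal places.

n + g + δ = 0.03 + 0.009 + 0.101 = 0.14.
Steady-state k*: s·k^0.33 = 0.14·k gives k* = (0.18/0.14)^(1/0.67) ≈ 1.4551.
MPK = 0.33·1.4551^(-0.67) ≈ 0.2567.
MPK > n+g+δ = 0.14, so the economy is dynamically efficient (under-saving).

dynamically efficient; MPK ≈ 0.257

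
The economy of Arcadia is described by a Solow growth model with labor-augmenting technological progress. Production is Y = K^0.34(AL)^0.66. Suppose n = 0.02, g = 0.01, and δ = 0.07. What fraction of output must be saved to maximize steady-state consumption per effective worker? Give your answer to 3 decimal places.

s_gold = 0.340

Capital per effective worker breaks even when investment replaces (n + g + δ)·k; here n + g + δ = 0.1.
At the golden rule MPK = n+g+δ, and in any Cobb-Douglas steady state s = (n+g+δ)·k/y = MPK·k/y = capital's share 0.34.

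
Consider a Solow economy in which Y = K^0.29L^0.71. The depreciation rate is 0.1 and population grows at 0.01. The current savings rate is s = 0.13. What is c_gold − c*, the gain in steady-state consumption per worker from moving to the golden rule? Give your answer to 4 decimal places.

The effective depreciation rate is n + δ = 0.01 + 0.1 = 0.11.
Current steady state (s = 0.13): k* = (0.13/0.11)^(1/0.71) ≈ 1.2653, y* = 1.2653^0.29 ≈ 1.0706, c* = (1−0.13)·1.0706 ≈ 0.9314.
Maximizing c = f(k) − (n+δ)·k gives f'(k) = n+δ, i.e. 0.29·k^(0.29−1) = 0.11, so k_gold = (0.29/0.11)^(1/0.71) ≈ 3.9171.
y_gold = 3.9171^0.29 ≈ 1.4858, c_gold = y_gold − 0.11·k_gold ≈ 1.0549.
Gain: Δc = 1.0549 − 0.9314 ≈ 0.1235.

Δc ≈ 0.1235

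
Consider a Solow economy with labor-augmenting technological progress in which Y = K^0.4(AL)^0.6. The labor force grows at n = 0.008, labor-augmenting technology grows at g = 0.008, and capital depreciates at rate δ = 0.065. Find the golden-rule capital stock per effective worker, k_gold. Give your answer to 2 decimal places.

Break-even investment rate: n + g + δ = 0.008 + 0.008 + 0.065 = 0.081.
Golden rule sets MPK = n+g+δ: 0.4·k^(0.4−1) = 0.081, so k_gold = (0.4/0.081)^(1/0.6) ≈ 14.3205.

k_gold ≈ 14.32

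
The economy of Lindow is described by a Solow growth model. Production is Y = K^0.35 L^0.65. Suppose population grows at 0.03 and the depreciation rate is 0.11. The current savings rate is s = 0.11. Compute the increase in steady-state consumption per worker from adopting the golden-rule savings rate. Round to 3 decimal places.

Δc ≈ 0.283

n + δ = 0.03 + 0.11 = 0.14.
Current steady state (s = 0.11): k* = (0.11/0.14)^(1/0.65) ≈ 0.6900, y* = 0.6900^0.35 ≈ 0.8782, c* = (1−0.11)·0.8782 ≈ 0.7816.
Maximizing c = f(k) − (n+δ)·k gives f'(k) = n+δ, i.e. 0.35·k^(0.35−1) = 0.14, so k_gold = (0.35/0.14)^(1/0.65) ≈ 4.0946.
y_gold = 4.0946^0.35 ≈ 1.6379, c_gold = y_gold − 0.14·k_gold ≈ 1.0646.
Gain: Δc = 1.0646 − 0.7816 ≈ 0.2830.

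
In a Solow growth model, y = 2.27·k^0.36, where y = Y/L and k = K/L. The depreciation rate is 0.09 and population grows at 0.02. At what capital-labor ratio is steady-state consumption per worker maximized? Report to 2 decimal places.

k_gold ≈ 22.95

The effective depreciation rate is n + δ = 0.02 + 0.09 = 0.11.
Maximizing c = f(k) − (n+δ)·k gives f'(k) = n+δ, i.e. 0.36·2.27·k^(0.36−1) = 0.11, so k_gold = (0.36·2.27/0.11)^(1/0.64) ≈ 22.9529.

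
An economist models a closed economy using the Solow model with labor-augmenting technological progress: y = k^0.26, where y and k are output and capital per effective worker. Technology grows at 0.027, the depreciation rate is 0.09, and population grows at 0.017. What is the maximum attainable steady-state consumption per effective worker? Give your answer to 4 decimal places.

c_gold ≈ 0.9341

n + g + δ = 0.017 + 0.027 + 0.09 = 0.134.
Golden rule sets MPK = n+g+δ: 0.26·k^(0.26−1) = 0.134, so k_gold = (0.26/0.134)^(1/0.74) ≈ 2.4491.
y_gold = 2.4491^0.26 ≈ 1.2622.
c_gold = y_gold − (n+g+δ)·k_gold = 1.2622 − 0.134·2.4491 ≈ 0.9341.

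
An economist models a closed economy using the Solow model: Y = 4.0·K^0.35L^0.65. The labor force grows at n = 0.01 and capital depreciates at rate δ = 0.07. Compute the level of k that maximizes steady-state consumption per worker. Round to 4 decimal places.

Break-even investment rate: n + δ = 0.01 + 0.07 = 0.08.
Golden rule sets MPK = n+δ: 0.35·4.0·k^(0.35−1) = 0.08, so k_gold = (0.35·4.0/0.08)^(1/0.65) ≈ 81.7271.

k_gold ≈ 81.7271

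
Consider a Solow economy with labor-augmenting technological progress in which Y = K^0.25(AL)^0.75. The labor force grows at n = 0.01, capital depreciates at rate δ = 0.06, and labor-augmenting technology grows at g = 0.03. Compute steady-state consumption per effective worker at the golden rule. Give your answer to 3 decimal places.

c_gold ≈ 1.018

n + g + δ = 0.01 + 0.03 + 0.06 = 0.1.
Maximizing c = f(k) − (n+g+δ)·k gives f'(k) = n+g+δ, i.e. 0.25·k^(0.25−1) = 0.1, so k_gold = (0.25/0.1)^(1/0.75) ≈ 3.3930.
y_gold = 3.3930^0.25 ≈ 1.3572.
c_gold = y_gold − (n+g+δ)·k_gold = 1.3572 − 0.1·3.3930 ≈ 1.0179.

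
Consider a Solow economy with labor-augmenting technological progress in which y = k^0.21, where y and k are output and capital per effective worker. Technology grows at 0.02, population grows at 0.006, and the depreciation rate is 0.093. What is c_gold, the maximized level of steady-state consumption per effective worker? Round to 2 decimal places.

The effective depreciation rate is n + g + δ = 0.006 + 0.02 + 0.093 = 0.119.
At the golden rule the marginal product of capital equals n+g+δ: 0.21·k^(0.21−1) = 0.119. Solving, k_gold = (0.21/0.119)^(1/0.79) ≈ 2.0523.
y_gold = 2.0523^0.21 ≈ 1.1630.
c_gold = y_gold − (n+g+δ)·k_gold = 1.1630 − 0.119·2.0523 ≈ 0.9188.

c_gold ≈ 0.92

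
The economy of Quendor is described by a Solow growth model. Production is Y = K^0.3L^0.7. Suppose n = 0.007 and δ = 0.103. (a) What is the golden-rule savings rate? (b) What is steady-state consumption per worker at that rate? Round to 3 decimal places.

(a) s_gold = 0.300; (b) c_gold ≈ 1.076

The effective depreciation rate is n + δ = 0.007 + 0.103 = 0.11.
For Cobb-Douglas, s_gold equals capital's share: s_gold = 0.3.
At the golden rule the marginal product of capital equals n+δ: 0.3·k^(0.3−1) = 0.11. Solving, k_gold = (0.3/0.11)^(1/0.7) ≈ 4.1925.
y_gold = 4.1925^0.3 ≈ 1.5372; c_gold = (1−0.3)·y_gold ≈ 1.0761.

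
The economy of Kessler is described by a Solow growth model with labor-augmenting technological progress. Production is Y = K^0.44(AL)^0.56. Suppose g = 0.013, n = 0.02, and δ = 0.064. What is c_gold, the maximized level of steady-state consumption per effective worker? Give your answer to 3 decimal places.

Break-even investment rate: n + g + δ = 0.02 + 0.013 + 0.064 = 0.097.
At the golden rule the marginal product of capital equals n+g+δ: 0.44·k^(0.44−1) = 0.097. Solving, k_gold = (0.44/0.097)^(1/0.56) ≈ 14.8814.
y_gold = 14.8814^0.44 ≈ 3.2807.
c_gold = y_gold − (n+g+δ)·k_gold = 3.2807 − 0.097·14.8814 ≈ 1.8372.

c_gold ≈ 1.837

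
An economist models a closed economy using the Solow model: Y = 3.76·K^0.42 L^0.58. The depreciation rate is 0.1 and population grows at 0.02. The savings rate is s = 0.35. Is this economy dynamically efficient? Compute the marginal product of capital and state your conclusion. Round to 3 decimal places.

dynamically efficient; MPK ≈ 0.144

Break-even investment rate: n + δ = 0.02 + 0.1 = 0.12.
Steady-state k*: s·A·k^0.42 = 0.12·k gives k* = (0.35·3.76/0.12)^(1/0.58) ≈ 62.1201.
MPK = 0.42·3.76·62.1201^(-0.58) ≈ 0.1440.
MPK > n+δ = 0.12, so the economy is dynamically efficient (under-saving).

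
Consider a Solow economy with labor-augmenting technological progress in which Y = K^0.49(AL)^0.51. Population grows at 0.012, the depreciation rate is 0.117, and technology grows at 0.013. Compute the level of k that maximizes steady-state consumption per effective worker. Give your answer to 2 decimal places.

n + g + δ = 0.012 + 0.013 + 0.117 = 0.142.
Maximizing c = f(k) − (n+g+δ)·k gives f'(k) = n+g+δ, i.e. 0.49·k^(0.49−1) = 0.142, so k_gold = (0.49/0.142)^(1/0.51) ≈ 11.3428.

k_gold ≈ 11.34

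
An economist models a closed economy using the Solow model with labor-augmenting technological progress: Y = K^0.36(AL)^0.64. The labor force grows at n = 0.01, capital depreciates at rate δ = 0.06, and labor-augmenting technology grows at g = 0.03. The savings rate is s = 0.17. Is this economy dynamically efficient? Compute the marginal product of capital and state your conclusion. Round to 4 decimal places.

Break-even investment rate: n + g + δ = 0.01 + 0.03 + 0.06 = 0.1.
Steady-state k*: s·k^0.36 = 0.1·k gives k* = (0.17/0.1)^(1/0.64) ≈ 2.2913.
MPK = 0.36·2.2913^(-0.64) ≈ 0.2118.
MPK > n+g+δ = 0.1, so the economy is dynamically efficient (under-saving).

dynamically efficient; MPK ≈ 0.2118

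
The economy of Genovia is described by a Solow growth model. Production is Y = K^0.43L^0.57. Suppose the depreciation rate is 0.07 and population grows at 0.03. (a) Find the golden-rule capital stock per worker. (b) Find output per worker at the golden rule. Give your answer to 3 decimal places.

n + δ = 0.03 + 0.07 = 0.1.
At the golden rule the marginal product of capital equals n+δ: 0.43·k^(0.43−1) = 0.1. Solving, k_gold = (0.43/0.1)^(1/0.57) ≈ 12.9225.
y_gold = 12.9225^0.43 ≈ 3.0052.

(a) k_gold ≈ 12.923; (b) y_gold ≈ 3.005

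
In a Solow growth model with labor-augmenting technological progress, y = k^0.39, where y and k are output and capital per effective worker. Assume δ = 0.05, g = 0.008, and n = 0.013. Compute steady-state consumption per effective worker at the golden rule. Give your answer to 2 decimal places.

n + g + δ = 0.013 + 0.008 + 0.05 = 0.071.
At the golden rule the marginal product of capital equals n+g+δ: 0.39·k^(0.39−1) = 0.071. Solving, k_gold = (0.39/0.071)^(1/0.61) ≈ 16.3229.
y_gold = 16.3229^0.39 ≈ 2.9716.
c_gold = y_gold − (n+g+δ)·k_gold = 2.9716 − 0.071·16.3229 ≈ 1.8127.

c_gold ≈ 1.81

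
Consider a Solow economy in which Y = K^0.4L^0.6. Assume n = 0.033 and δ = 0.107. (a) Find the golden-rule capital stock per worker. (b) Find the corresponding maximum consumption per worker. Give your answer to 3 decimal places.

(a) k_gold ≈ 5.753; (b) c_gold ≈ 1.208

Break-even investment rate: n + δ = 0.033 + 0.107 = 0.14.
Maximizing c = f(k) − (n+δ)·k gives f'(k) = n+δ, i.e. 0.4·k^(0.4−1) = 0.14, so k_gold = (0.4/0.14)^(1/0.6) ≈ 5.7529.
y_gold = 5.7529^0.4 ≈ 2.0135; c_gold = y_gold − 0.14·k_gold ≈ 1.2081.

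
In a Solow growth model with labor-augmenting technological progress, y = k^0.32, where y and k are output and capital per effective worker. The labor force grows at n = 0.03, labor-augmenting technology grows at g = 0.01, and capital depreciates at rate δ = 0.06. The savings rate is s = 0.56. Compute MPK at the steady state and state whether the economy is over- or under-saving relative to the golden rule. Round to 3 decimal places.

n + g + δ = 0.03 + 0.01 + 0.06 = 0.1.
Steady-state k*: s·k^0.32 = 0.1·k gives k* = (0.56/0.1)^(1/0.68) ≈ 12.5973.
MPK = 0.32·12.5973^(-0.68) ≈ 0.0571.
MPK < n+g+δ = 0.1, so the economy is dynamically inefficient (over-saving).

over-saving; MPK ≈ 0.057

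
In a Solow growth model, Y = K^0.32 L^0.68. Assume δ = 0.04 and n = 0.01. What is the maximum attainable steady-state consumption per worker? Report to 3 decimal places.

n + δ = 0.01 + 0.04 = 0.05.
Golden rule sets MPK = n+δ: 0.32·k^(0.32−1) = 0.05, so k_gold = (0.32/0.05)^(1/0.68) ≈ 15.3306.
y_gold = 15.3306^0.32 ≈ 2.3954.
c_gold = y_gold − (n+δ)·k_gold = 2.3954 − 0.05·15.3306 ≈ 1.6289.

c_gold ≈ 1.629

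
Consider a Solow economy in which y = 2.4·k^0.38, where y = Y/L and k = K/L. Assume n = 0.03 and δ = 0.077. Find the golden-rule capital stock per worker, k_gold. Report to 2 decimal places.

The effective depreciation rate is n + δ = 0.03 + 0.077 = 0.107.
Setting f'(k) = n+δ gives 0.38·2.4·k^(0.38−1) = 0.107, hence k_gold = (0.38·2.4/0.107)^(1/0.62) ≈ 31.6946.

k_gold ≈ 31.69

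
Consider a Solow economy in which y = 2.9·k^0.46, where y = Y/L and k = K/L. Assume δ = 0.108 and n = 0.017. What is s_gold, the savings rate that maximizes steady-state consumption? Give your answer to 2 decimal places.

s_gold = 0.46

Break-even investment rate: n + δ = 0.017 + 0.108 = 0.125.
At the golden rule MPK = n+δ, and in any Cobb-Douglas steady state s = (n+δ)·k/y = MPK·k/y = capital's share 0.46.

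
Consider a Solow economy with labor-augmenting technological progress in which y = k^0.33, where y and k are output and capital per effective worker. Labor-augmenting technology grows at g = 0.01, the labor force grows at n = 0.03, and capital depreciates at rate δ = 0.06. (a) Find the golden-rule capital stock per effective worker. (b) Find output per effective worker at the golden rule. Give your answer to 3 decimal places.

Capital per effective worker breaks even when investment replaces (n + g + δ)·k; here n + g + δ = 0.1.
At the golden rule the marginal product of capital equals n+g+δ: 0.33·k^(0.33−1) = 0.1. Solving, k_gold = (0.33/0.1)^(1/0.67) ≈ 5.9416.
y_gold = 5.9416^0.33 ≈ 1.8005.

(a) k_gold ≈ 5.942; (b) y_gold ≈ 1.800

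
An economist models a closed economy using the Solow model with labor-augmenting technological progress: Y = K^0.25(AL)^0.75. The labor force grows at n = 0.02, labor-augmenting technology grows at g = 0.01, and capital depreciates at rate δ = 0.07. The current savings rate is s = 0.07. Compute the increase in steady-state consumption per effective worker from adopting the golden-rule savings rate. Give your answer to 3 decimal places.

Break-even investment rate: n + g + δ = 0.02 + 0.01 + 0.07 = 0.1.
Current steady state (s = 0.07): k* = (0.07/0.1)^(1/0.75) ≈ 0.6215, y* = 0.6215^0.25 ≈ 0.8879, c* = (1−0.07)·0.8879 ≈ 0.8258.
Golden rule sets MPK = n+g+δ: 0.25·k^(0.25−1) = 0.1, so k_gold = (0.25/0.1)^(1/0.75) ≈ 3.3930.
y_gold = 3.3930^0.25 ≈ 1.3572, c_gold = y_gold − 0.1·k_gold ≈ 1.0179.
Gain: Δc = 1.0179 − 0.8258 ≈ 0.1922.

Δc ≈ 0.192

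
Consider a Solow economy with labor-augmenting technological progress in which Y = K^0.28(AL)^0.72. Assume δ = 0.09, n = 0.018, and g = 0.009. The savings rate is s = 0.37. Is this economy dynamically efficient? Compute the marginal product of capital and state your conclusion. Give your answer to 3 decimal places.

Capital per effective worker breaks even when investment replaces (n + g + δ)·k; here n + g + δ = 0.117.
Steady-state k*: s·k^0.28 = 0.117·k gives k* = (0.37/0.117)^(1/0.72) ≈ 4.9484.
MPK = 0.28·4.9484^(-0.72) ≈ 0.0885.
MPK < n+g+δ = 0.117, so the economy is dynamically inefficient (over-saving).

dynamically inefficient; MPK ≈ 0.089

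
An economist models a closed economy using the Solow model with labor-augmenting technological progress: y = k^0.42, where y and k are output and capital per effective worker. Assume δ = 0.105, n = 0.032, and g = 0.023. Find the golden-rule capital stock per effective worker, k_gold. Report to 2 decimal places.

n + g + δ = 0.032 + 0.023 + 0.105 = 0.16.
Setting f'(k) = n+g+δ gives 0.42·k^(0.42−1) = 0.16, hence k_gold = (0.42/0.16)^(1/0.58) ≈ 5.2800.

k_gold ≈ 5.28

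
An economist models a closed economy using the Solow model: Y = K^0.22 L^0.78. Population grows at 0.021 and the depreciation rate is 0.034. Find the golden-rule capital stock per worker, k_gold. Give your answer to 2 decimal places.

n + δ = 0.021 + 0.034 = 0.055.
Maximizing c = f(k) − (n+δ)·k gives f'(k) = n+δ, i.e. 0.22·k^(0.22−1) = 0.055, so k_gold = (0.22/0.055)^(1/0.78) ≈ 5.9139.

k_gold ≈ 5.91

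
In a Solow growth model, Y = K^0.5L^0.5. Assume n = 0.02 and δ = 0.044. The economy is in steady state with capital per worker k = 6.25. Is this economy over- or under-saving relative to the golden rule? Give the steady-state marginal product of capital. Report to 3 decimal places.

under-saving; MPK ≈ 0.200

Capital per worker breaks even when investment replaces (n + δ)·k; here n + δ = 0.064.
MPK = 0.5·k^(0.5−1) = 0.5·6.25^(-0.5) ≈ 0.2000.
MPK > 0.064, so the economy is dynamically efficient (under-saving).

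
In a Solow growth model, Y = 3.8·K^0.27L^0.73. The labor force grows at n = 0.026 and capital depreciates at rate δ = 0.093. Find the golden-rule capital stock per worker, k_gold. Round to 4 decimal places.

n + δ = 0.026 + 0.093 = 0.119.
At the golden rule the marginal product of capital equals n+δ: 0.27·3.8·k^(0.27−1) = 0.119. Solving, k_gold = (0.27·3.8/0.119)^(1/0.73) ≈ 19.1269.

k_gold ≈ 19.1269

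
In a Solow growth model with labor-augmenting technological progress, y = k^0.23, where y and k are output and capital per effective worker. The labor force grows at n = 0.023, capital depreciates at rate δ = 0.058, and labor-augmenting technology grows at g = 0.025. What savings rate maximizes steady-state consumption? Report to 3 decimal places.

s_gold = 0.230

n + g + δ = 0.023 + 0.025 + 0.058 = 0.106.
At the golden rule MPK = n+g+δ, and in any Cobb-Douglas steady state s = (n+g+δ)·k/y = MPK·k/y = capital's share 0.23.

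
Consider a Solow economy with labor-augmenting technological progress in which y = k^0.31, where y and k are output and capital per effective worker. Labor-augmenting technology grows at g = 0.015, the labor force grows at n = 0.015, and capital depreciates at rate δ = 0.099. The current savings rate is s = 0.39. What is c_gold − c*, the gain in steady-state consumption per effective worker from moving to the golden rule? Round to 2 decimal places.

The effective depreciation rate is n + g + δ = 0.015 + 0.015 + 0.099 = 0.129.
Current steady state (s = 0.39): k* = (0.39/0.129)^(1/0.69) ≈ 4.9698, y* = 4.9698^0.31 ≈ 1.6439, c* = (1−0.39)·1.6439 ≈ 1.0028.
At the golden rule the marginal product of capital equals n+g+δ: 0.31·k^(0.31−1) = 0.129. Solving, k_gold = (0.31/0.129)^(1/0.69) ≈ 3.5632.
y_gold = 3.5632^0.31 ≈ 1.4828, c_gold = y_gold − 0.129·k_gold ≈ 1.0231.
Gain: Δc = 1.0231 − 1.0028 ≈ 0.0203.

Δc ≈ 0.02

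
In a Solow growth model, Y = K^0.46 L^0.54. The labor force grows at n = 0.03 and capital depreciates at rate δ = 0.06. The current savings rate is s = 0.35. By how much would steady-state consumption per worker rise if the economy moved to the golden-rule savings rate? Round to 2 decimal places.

Δc ≈ 0.10

Capital per worker breaks even when investment replaces (n + δ)·k; here n + δ = 0.09.
Current steady state (s = 0.35): k* = (0.35/0.09)^(1/0.54) ≈ 12.3671, y* = 12.3671^0.46 ≈ 3.1801, c* = (1−0.35)·3.1801 ≈ 2.0671.
Golden rule sets MPK = n+δ: 0.46·k^(0.46−1) = 0.09, so k_gold = (0.46/0.09)^(1/0.54) ≈ 20.5147.
y_gold = 20.5147^0.46 ≈ 4.0137, c_gold = y_gold − 0.09·k_gold ≈ 2.1674.
Gain: Δc = 2.1674 − 2.0671 ≈ 0.1003.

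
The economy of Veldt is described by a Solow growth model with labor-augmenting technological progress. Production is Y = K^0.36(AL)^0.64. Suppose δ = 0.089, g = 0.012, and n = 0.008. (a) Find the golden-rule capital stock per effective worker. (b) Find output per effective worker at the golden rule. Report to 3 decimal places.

(a) k_gold ≈ 6.468; (b) y_gold ≈ 1.958

The effective depreciation rate is n + g + δ = 0.008 + 0.012 + 0.089 = 0.109.
Maximizing c = f(k) − (n+g+δ)·k gives f'(k) = n+g+δ, i.e. 0.36·k^(0.36−1) = 0.109, so k_gold = (0.36/0.109)^(1/0.64) ≈ 6.4676.
y_gold = 6.4676^0.36 ≈ 1.9582.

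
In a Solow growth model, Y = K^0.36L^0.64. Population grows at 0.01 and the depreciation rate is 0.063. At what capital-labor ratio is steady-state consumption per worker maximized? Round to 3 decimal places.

Capital per worker breaks even when investment replaces (n + δ)·k; here n + δ = 0.073.
Setting f'(k) = n+δ gives 0.36·k^(0.36−1) = 0.073, hence k_gold = (0.36/0.073)^(1/0.64) ≈ 12.0999.

k_gold ≈ 12.100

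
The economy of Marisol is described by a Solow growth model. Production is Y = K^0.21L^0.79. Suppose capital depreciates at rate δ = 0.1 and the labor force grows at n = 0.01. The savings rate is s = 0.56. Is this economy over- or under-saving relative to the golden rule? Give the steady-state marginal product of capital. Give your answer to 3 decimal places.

over-saving; MPK ≈ 0.041

The effective depreciation rate is n + δ = 0.01 + 0.1 = 0.11.
Steady-state k*: s·k^0.21 = 0.11·k gives k* = (0.56/0.11)^(1/0.79) ≈ 7.8465.
MPK = 0.21·7.8465^(-0.79) ≈ 0.0412.
MPK < n+δ = 0.11, so the economy is dynamically inefficient (over-saving).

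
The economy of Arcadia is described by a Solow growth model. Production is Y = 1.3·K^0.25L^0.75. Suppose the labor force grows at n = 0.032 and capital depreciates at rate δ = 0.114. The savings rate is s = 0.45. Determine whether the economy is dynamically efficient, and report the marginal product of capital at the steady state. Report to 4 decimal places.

dynamically inefficient; MPK ≈ 0.0811

Break-even investment rate: n + δ = 0.032 + 0.114 = 0.146.
Steady-state k*: s·A·k^0.25 = 0.146·k gives k* = (0.45·1.3/0.146)^(1/0.75) ≈ 6.3641.
MPK = 0.25·1.3·6.3641^(-0.75) ≈ 0.0811.
MPK < n+δ = 0.146, so the economy is dynamically inefficient (over-saving).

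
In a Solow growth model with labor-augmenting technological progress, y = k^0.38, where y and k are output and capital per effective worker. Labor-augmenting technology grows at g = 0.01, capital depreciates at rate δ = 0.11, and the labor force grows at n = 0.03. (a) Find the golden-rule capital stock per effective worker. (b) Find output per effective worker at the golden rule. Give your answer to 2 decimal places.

(a) k_gold ≈ 4.48; (b) y_gold ≈ 1.77

Capital per effective worker breaks even when investment replaces (n + g + δ)·k; here n + g + δ = 0.15.
Maximizing c = f(k) − (n+g+δ)·k gives f'(k) = n+g+δ, i.e. 0.38·k^(0.38−1) = 0.15, so k_gold = (0.38/0.15)^(1/0.62) ≈ 4.4783.
y_gold = 4.4783^0.38 ≈ 1.7678.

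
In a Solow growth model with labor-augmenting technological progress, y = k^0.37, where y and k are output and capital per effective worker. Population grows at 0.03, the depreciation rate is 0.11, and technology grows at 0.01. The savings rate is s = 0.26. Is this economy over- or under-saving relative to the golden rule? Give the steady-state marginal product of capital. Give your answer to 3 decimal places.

under-saving; MPK ≈ 0.213

Break-even investment rate: n + g + δ = 0.03 + 0.01 + 0.11 = 0.15.
Steady-state k*: s·k^0.37 = 0.15·k gives k* = (0.26/0.15)^(1/0.63) ≈ 2.3943.
MPK = 0.37·2.3943^(-0.63) ≈ 0.2135.
MPK > n+g+δ = 0.15, so the economy is dynamically efficient (under-saving).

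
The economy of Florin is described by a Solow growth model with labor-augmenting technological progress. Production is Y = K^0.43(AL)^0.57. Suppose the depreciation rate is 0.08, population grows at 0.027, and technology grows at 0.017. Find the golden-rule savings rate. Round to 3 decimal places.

s_gold = 0.430

Break-even investment rate: n + g + δ = 0.027 + 0.017 + 0.08 = 0.124.
At the golden rule MPK = n+g+δ, and in any Cobb-Douglas steady state s = (n+g+δ)·k/y = MPK·k/y = capital's share 0.43.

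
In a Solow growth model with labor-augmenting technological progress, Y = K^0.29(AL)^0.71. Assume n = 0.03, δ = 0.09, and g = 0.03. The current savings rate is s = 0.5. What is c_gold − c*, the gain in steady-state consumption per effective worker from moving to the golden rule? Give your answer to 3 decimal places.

Δc ≈ 0.112

Break-even investment rate: n + g + δ = 0.03 + 0.03 + 0.09 = 0.15.
Current steady state (s = 0.5): k* = (0.5/0.15)^(1/0.71) ≈ 5.4507, y* = 5.4507^0.29 ≈ 1.6352, c* = (1−0.5)·1.6352 ≈ 0.8176.
Golden rule sets MPK = n+g+δ: 0.29·k^(0.29−1) = 0.15, so k_gold = (0.29/0.15)^(1/0.71) ≈ 2.5307.
y_gold = 2.5307^0.29 ≈ 1.3090, c_gold = y_gold − 0.15·k_gold ≈ 0.9294.
Gain: Δc = 0.9294 − 0.8176 ≈ 0.1118.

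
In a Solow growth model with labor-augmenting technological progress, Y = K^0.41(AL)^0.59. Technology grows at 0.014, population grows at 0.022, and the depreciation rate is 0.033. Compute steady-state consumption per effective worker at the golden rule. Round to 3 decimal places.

The effective depreciation rate is n + g + δ = 0.022 + 0.014 + 0.033 = 0.069.
Setting f'(k) = n+g+δ gives 0.41·k^(0.41−1) = 0.069, hence k_gold = (0.41/0.069)^(1/0.59) ≈ 20.5000.
y_gold = 20.5000^0.41 ≈ 3.4500.
c_gold = y_gold − (n+g+δ)·k_gold = 3.4500 − 0.069·20.5000 ≈ 2.0355.

c_gold ≈ 2.035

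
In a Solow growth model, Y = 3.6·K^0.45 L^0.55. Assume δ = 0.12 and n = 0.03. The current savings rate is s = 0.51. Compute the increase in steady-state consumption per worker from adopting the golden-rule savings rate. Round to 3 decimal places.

Δc ≈ 0.181

Break-even investment rate: n + δ = 0.03 + 0.12 = 0.15.
Current steady state (s = 0.51): k* = (0.51·3.6/0.15)^(1/0.55) ≈ 95.0133, y* = 3.6·95.0133^0.45 ≈ 27.9451, c* = (1−0.51)·27.9451 ≈ 13.6931.
Setting f'(k) = n+δ gives 0.45·3.6·k^(0.45−1) = 0.15, hence k_gold = (0.45·3.6/0.15)^(1/0.55) ≈ 75.6750.
y_gold = 3.6·75.6750^0.45 ≈ 25.2250, c_gold = y_gold − 0.15·k_gold ≈ 13.8737.
Gain: Δc = 13.8737 − 13.6931 ≈ 0.1807.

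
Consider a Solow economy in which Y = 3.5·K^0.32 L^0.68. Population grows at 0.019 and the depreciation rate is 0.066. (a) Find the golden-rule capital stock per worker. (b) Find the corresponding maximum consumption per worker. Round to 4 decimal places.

The effective depreciation rate is n + δ = 0.019 + 0.066 = 0.085.
At the golden rule the marginal product of capital equals n+δ: 0.32·3.5·k^(0.32−1) = 0.085. Solving, k_gold = (0.32·3.5/0.085)^(1/0.68) ≈ 44.3367.
y_gold = 3.5·44.3367^0.32 ≈ 11.7769; c_gold = y_gold − 0.085·k_gold ≈ 8.0083.

(a) k_gold ≈ 44.3367; (b) c_gold ≈ 8.0083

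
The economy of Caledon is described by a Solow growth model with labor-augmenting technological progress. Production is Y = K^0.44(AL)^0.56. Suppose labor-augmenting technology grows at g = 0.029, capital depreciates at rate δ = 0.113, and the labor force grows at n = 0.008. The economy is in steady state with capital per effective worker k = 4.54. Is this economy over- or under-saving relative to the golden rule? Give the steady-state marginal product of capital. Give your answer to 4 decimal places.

under-saving; MPK ≈ 0.1886

The effective depreciation rate is n + g + δ = 0.008 + 0.029 + 0.113 = 0.15.
MPK = 0.44·k^(0.44−1) = 0.44·4.54^(-0.56) ≈ 0.1886.
MPK > 0.15, so the economy is dynamically efficient (under-saving).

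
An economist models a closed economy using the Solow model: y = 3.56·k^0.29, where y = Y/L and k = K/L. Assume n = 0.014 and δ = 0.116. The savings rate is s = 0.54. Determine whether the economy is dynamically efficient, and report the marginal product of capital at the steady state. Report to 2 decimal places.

n + δ = 0.014 + 0.116 = 0.13.
Steady-state k*: s·A·k^0.29 = 0.13·k gives k* = (0.54·3.56/0.13)^(1/0.71) ≈ 44.4372.
MPK = 0.29·3.56·44.4372^(-0.71) ≈ 0.0698.
MPK < n+δ = 0.13, so the economy is dynamically inefficient (over-saving).

dynamically inefficient; MPK ≈ 0.07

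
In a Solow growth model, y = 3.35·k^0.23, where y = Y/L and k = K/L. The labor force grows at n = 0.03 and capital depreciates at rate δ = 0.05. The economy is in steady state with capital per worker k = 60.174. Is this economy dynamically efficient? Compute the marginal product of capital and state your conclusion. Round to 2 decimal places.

Capital per worker breaks even when investment replaces (n + δ)·k; here n + δ = 0.08.
MPK = 0.23·3.35·k^(0.23−1) = 0.23·3.35·60.174^(-0.77) ≈ 0.0329.
MPK < 0.08, so the economy is dynamically inefficient (over-saving).

dynamically inefficient; MPK ≈ 0.03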